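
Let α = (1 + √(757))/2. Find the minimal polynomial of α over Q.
m_α(x) = x^2 - x - 189

From 2α - 1 = √(757), squaring gives (2α - 1)^2 = 757, i.e. 4α^2 - 4α + 1 = 757, so α^2 - α + (1 - 757)/4 = 0. Since 757 ≡ 1 (mod 4), (1 - 757)/4 = -189 ∈ Z. The polynomial x^2 - x - 189 has discriminant 1 - 4·(-189) = 757, which is not a perfect square in Q (d = 757 is squarefree and ≠ 1), so x^2 - x - 189 is irreducible over Q. It is the minimal polynomial of α.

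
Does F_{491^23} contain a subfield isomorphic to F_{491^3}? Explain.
No: F_{491^3} is not a subfield of F_{491^23}

F_{p^m} embeds in F_{p^n} iff m | n. Here 3 ∤ 23 (since 23 = 7·3 + 2 with remainder 2 ≠ 0), so F_{491^3} is not a subfield of F_{491^23}. Equivalently: if it were, the tower law would give 3 = [F_{491^3}:F_491] dividing [F_{491^23}:F_491] = 23, contradiction.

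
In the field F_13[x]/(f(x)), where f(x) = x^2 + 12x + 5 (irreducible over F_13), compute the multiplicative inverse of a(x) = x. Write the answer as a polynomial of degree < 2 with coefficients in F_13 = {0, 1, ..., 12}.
a(x)^(-1) ≡ 5x + 8 (mod f(x))

Since f is irreducible over F_13, F_13[x]/(f) is a field and a(x) ≠ 0 has an inverse. Apply the extended Euclidean algorithm to f(x) and a(x) in F_13[x]: f(x) = (x + 12)·a(x) + (5). The last nonzero remainder is the constant 5 = gcd(f, a) in F_13. Back-substituting through the division chain expresses 5 = s(x)·a(x) + t(x)·f(x) with s(x) ≡ 12x + 1 (mod f), so (12x + 1)·a(x) ≡ 5 (mod f). Multiplying by 5^(-1) ≡ 8 in F_13 gives a(x)^(-1) ≡ 8·(12x + 1) ≡ 5x + 8 (mod f). Check: (x)·(5x + 8) = 5x^2 + 8x ≡ 1 (mod x^2 + 12x + 5).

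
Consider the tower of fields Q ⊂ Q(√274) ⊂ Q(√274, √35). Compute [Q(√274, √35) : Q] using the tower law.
[Q(√274, √35) : Q] = 4

[Q(√274):Q] = 2 (min poly x^2 - 274, irreducible since 274 is squarefree > 1). For the top step, suppose √35 ∈ Q(√274), say √35 = c + d√274 with c, d ∈ Q. Squaring: 35 = c^2 + 274d^2 + 2cd√274. Since √274 ∉ Q this forces 2cd = 0. If d = 0 then √35 = c ∈ Q, contradicting 35 squarefree > 1. If c = 0 then 35 = 274d^2, so 274·35 = (274d)^2 is a perfect square in Q — but 274·35 = 9590 is not a perfect square (since 274 and 35 are distinct squarefree integers). Contradiction. Hence √35 ∉ Q(√274), so x^2 - 35 stays irreducible over Q(√274) and [Q(√274, √35) : Q(√274)] = 2. By the tower law, [Q(√274, √35) : Q] = 2 · 2 = 4.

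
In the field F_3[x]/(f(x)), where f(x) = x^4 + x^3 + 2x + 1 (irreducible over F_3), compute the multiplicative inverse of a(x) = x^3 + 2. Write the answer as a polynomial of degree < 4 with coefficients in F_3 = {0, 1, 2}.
a(x)^(-1) ≡ x + 1 (mod f(x))

Since f is irreducible over F_3, F_3[x]/(f) is a field and a(x) ≠ 0 has an inverse. Apply the extended Euclidean algorithm to f(x) and a(x) in F_3[x]: f(x) = (x + 1)·a(x) + (2). The last nonzero remainder is the constant 2 = gcd(f, a) in F_3. Back-substituting through the division chain expresses 2 = s(x)·a(x) + t(x)·f(x) with s(x) ≡ 2x + 2 (mod f), so (2x + 2)·a(x) ≡ 2 (mod f). Multiplying by 2^(-1) ≡ 2 in F_3 gives a(x)^(-1) ≡ 2·(2x + 2) ≡ x + 1 (mod f). Check: (x^3 + 2)·(x + 1) = x^4 + x^3 + 2x + 2 ≡ 1 (mod x^4 + x^3 + 2x + 1).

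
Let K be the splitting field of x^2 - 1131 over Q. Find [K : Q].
[K : Q] = 2

f(x) = x^2 - 1131 factors as (x - √1131)(x + √1131). The splitting field is K = Q(√1131). Since 1131 is squarefree and > 1, it is not a perfect square, so x^2 - 1131 is irreducible over Q and [Q(√1131) : Q] = 2. Hence [K : Q] = 2.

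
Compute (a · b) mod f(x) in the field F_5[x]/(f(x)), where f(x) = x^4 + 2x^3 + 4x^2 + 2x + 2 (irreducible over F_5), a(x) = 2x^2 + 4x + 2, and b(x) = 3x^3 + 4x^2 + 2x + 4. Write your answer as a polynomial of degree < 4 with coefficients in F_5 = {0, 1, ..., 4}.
a · b ≡ x^3 + 2x + 2 (mod f(x))

Multiply in F_5[x]: a(x)·b(x) = (2x^2 + 4x + 2)·(3x^3 + 4x^2 + 2x + 4) = x^5 + x^3 + 4x^2 + 3. This has degree ≥ 4, so divide by f(x) over F_5: x^5 + x^3 + 4x^2 + 3 = (x + 3)·(x^4 + 2x^3 + 4x^2 + 2x + 2) + (x^3 + 2x + 2). Hence a·b ≡ x^3 + 2x + 2 (mod f). (F_5[x]/(f) is a field with 5^4 = 625 elements since f is irreducible of degree 4.)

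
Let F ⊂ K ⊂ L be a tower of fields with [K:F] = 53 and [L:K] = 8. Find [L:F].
[L:F] = 424

The tower law says that for any tower of field extensions F ⊂ K ⊂ L with finite degrees, [L:F] = [L:K] · [K:F]. Here this gives [L:F] = 8 · 53 = 424.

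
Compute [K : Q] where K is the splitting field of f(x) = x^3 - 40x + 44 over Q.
[K : Q] = 6

By the rational root test, any rational root of the monic integer polynomial f(x) = x^3 - 40x + 44 must be an integer dividing the constant term 44, i.e. one of ±{1, 2, 4, 11, 22, 44}. Evaluating: f(1) = 5, f(-1) = 83, f(2) = -28, f(-2) = 116, f(4) = -52, f(-4) = 140, f(11) = 935, f(-11) = -847, f(22) = 9812, f(-22) = -9724, f(44) = 83468, f(-44) = -83380; none is 0, so f has no rational root and is therefore irreducible over Q (a cubic with no linear factor over a field is irreducible). For an irreducible cubic, the Galois group is A_3 or S_3 according as the discriminant disc(f) = -4a^3 - 27b^2 = -4·(-40)^3 - 27·(44)^2 = 203728 is or is not a square in Q. Here disc(f) = 203728 is not a perfect square in Q, so the Galois group of f over Q is not contained in A_3 and must be all of S_3. The splitting field has degree |S_3| = 6 over Q, so [K : Q] = 6.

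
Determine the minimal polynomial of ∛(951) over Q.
m_α(x) = x^3 - 951

α satisfies α^3 = 951, so x^3 - 951 annihilates α. By the rational root test, a rational root p/q (in lowest terms) of x^3 - 951 would satisfy p^3 = 951 q^3, forcing q = 1 and p^3 = 951; but 951 is not a perfect cube, contradiction. A monic cubic over Q with no rational root is irreducible (any nontrivial factorization would include a linear factor). Hence x^3 - 951 is the minimal polynomial of α, and in particular [Q(α):Q] = 3.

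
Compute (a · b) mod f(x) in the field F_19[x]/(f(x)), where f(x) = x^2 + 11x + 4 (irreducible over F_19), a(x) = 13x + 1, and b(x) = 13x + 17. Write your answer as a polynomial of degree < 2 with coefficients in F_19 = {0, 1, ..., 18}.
a · b ≡ 9x + 6 (mod f(x))

Multiply in F_19[x]: a(x)·b(x) = (13x + 1)·(13x + 17) = 17x^2 + 6x + 17. This has degree ≥ 2, so divide by f(x) over F_19: 17x^2 + 6x + 17 = (17)·(x^2 + 11x + 4) + (9x + 6). Hence a·b ≡ 9x + 6 (mod f). (F_19[x]/(f) is a field with 19^2 = 361 elements since f is irreducible of degree 2.)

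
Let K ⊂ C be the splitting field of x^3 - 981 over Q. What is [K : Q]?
[K : Q] = 6

The roots of x^3 - 981 are ∛981, ω∛981, ω^2∛981 where ω = e^(2πi/3) is a primitive cube root of unity, so K = Q(∛981, ω). Now [Q(∛981):Q] = 3 (since 981 is not a perfect cube, x^3 - 981 is irreducible) and [Q(ω):Q] = 2. Both 2 and 3 divide [K:Q], and [K:Q] ≤ 3·2 = 6, so [K:Q] = 6. (Equivalently: Q(∛981) ⊂ R but ω ∉ R, so [K : Q(∛981)] = 2.)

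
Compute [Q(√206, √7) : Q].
[Q(√206, √7) : Q] = 4

[Q(√206):Q] = 2 (min poly x^2 - 206, irreducible since 206 is squarefree > 1). For the top step, suppose √7 ∈ Q(√206), say √7 = c + d√206 with c, d ∈ Q. Squaring: 7 = c^2 + 206d^2 + 2cd√206. Since √206 ∉ Q this forces 2cd = 0. If d = 0 then √7 = c ∈ Q, contradicting 7 squarefree > 1. If c = 0 then 7 = 206d^2, so 206·7 = (206d)^2 is a perfect square in Q — but 206·7 = 1442 is not a perfect square (since 206 and 7 are distinct squarefree integers). Contradiction. Hence √7 ∉ Q(√206), so x^2 - 7 stays irreducible over Q(√206) and [Q(√206, √7) : Q(√206)] = 2. By the tower law, [Q(√206, √7) : Q] = 2 · 2 = 4.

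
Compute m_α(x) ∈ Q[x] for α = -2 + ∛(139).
m_α(x) = x^3 + 6x^2 + 12x - 131

Set β = α + 2 = ∛(139), so β^3 = 139. Then (α + 2)^3 - 139 = 0, i.e. α is a root of g(x) = (x + 2)^3 - 139 = x^3 + 6x^2 + 12x - 131. Since g(x) = h(x + 2) where h(x) = x^3 - 139, and h is irreducible over Q (because 139 is not a perfect cube, so h has no rational root, and a monic cubic with no rational root is irreducible), g is also irreducible (irreducibility is preserved under the substitution x → x + 2). Hence m_α(x) = x^3 + 6x^2 + 12x - 131.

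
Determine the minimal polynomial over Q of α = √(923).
m_α(x) = x^2 - 923

α satisfies α^2 - 923 = 0, so x^2 - 923 annihilates α. Since d = 923 is squarefree and ≠ 1, it is not a perfect square in Q, so x^2 - 923 has no rational root and is therefore irreducible over Q (a degree-2 polynomial over a field is irreducible iff it has no root). Hence m_α(x) = x^2 - 923.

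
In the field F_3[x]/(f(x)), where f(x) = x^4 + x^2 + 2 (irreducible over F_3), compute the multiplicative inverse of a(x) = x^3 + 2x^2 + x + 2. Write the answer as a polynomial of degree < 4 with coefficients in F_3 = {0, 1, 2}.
a(x)^(-1) ≡ 2x^3 + 2x^2 + 2x + 2 (mod f(x))

Since f is irreducible over F_3, F_3[x]/(f) is a field and a(x) ≠ 0 has an inverse. Apply the extended Euclidean algorithm to f(x) and a(x) in F_3[x]: f(x) = (x + 1)·a(x) + (x^2);  a(x) = (x + 2)·(x^2) + (x + 2);  (x^2) = (x + 1)·(x + 2) + (1). The last nonzero remainder is the constant 1 = gcd(f, a) in F_3. Back-substituting through the division chain expresses 1 = s(x)·a(x) + t(x)·f(x) with s(x) ≡ 2x^3 + 2x^2 + 2x + 2 (mod f), so a(x)^(-1) ≡ s(x) = 2x^3 + 2x^2 + 2x + 2 (mod f). Check: (x^3 + 2x^2 + x + 2)·(2x^3 + 2x^2 + 2x + 2) = 2x^6 + 2x^4 + x^2 + 1 ≡ 1 (mod x^4 + x^2 + 2).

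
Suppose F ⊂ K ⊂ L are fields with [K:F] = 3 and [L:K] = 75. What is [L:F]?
[L:F] = 225

The tower law says that for any tower of field extensions F ⊂ K ⊂ L with finite degrees, [L:F] = [L:K] · [K:F]. Here this gives [L:F] = 75 · 3 = 225.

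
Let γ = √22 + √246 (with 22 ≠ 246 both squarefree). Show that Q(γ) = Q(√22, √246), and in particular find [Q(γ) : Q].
[Q(γ) : Q] = 4 (equivalently, Q(γ) = Q(√22, √246))

Obviously Q(γ) ⊆ Q(√22, √246), and [Q(√22, √246):Q] = 4 (since 22, 246 are distinct squarefree integers > 1 with 5412 not a perfect square). To show equality we compute the minimal polynomial of γ. From γ = √22 + √246: γ^2 = 22 + 2√(5412) + 246 = 268 + 2√(5412), so γ^2 - 268 = 2√(5412); squaring, (γ^2 - 268)^2 = 4·5412, i.e. γ^4 - 536γ^2 + 71824 - 21648 = 0, i.e. γ^4 - 536γ^2 + 50176 = 0. So γ is a root of x^4 - 536x^2 + 50176. This polynomial is irreducible over Q: it has no rational root (each ±√22 ± √246 is irrational), and any factorization into two quadratics over Q would force √(5412) ∈ Q (pairing opposite roots) or √22, √246 ∈ Q (other pairings), all impossible. Hence [Q(γ):Q] = 4 = [Q(√22, √246):Q], so Q(γ) = Q(√22, √246).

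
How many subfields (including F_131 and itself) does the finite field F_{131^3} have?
F_{131^3} has 2 subfields

The subfields of F_{p^n} are exactly the fields F_{p^d} for d | n (each is the fixed field of the unique index-d subgroup of Gal(F_{p^n}/F_p) ≅ Z/nZ). The divisors of n = 3 are {1, 3}, giving 2 subfields: F_{131^1}, F_{131^3}.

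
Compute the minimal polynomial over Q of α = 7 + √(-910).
m_α(x) = x^2 - 14x + 959

From α - 7 = √(-910), squaring gives (α - 7)^2 = -910, i.e. α^2 - 14α + 49 = -910, so α^2 - 14α + 959 = 0. The discriminant of x^2 - 14x + 959 is (-14)^2 - 4·(959) = 196 - 3836 = -3640, and 4·(-910) is not a perfect square in Q since -910 is squarefree and ≠ 1. Hence x^2 - 14x + 959 is irreducible over Q and is the minimal polynomial of α.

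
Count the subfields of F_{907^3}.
F_{907^3} has 2 subfields

The subfields of F_{p^n} are exactly the fields F_{p^d} for d | n (each is the fixed field of the unique index-d subgroup of Gal(F_{p^n}/F_p) ≅ Z/nZ). The divisors of n = 3 are {1, 3}, giving 2 subfields: F_{907^1}, F_{907^3}.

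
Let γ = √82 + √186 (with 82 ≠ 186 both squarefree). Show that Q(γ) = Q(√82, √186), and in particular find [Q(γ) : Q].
[Q(γ) : Q] = 4 (equivalently, Q(γ) = Q(√82, √186))

Obviously Q(γ) ⊆ Q(√82, √186), and [Q(√82, √186):Q] = 4 (since 82, 186 are distinct squarefree integers > 1 with 15252 not a perfect square). To show equality we compute the minimal polynomial of γ. From γ = √82 + √186: γ^2 = 82 + 2√(15252) + 186 = 268 + 2√(15252), so γ^2 - 268 = 2√(15252); squaring, (γ^2 - 268)^2 = 4·15252, i.e. γ^4 - 536γ^2 + 71824 - 61008 = 0, i.e. γ^4 - 536γ^2 + 10816 = 0. So γ is a root of x^4 - 536x^2 + 10816. This polynomial is irreducible over Q: it has no rational root (each ±√82 ± √186 is irrational), and any factorization into two quadratics over Q would force √(15252) ∈ Q (pairing opposite roots) or √82, √186 ∈ Q (other pairings), all impossible. Hence [Q(γ):Q] = 4 = [Q(√82, √186):Q], so Q(γ) = Q(√82, √186).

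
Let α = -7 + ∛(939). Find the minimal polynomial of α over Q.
m_α(x) = x^3 + 21x^2 + 147x - 596

Set β = α + 7 = ∛(939), so β^3 = 939. Then (α + 7)^3 - 939 = 0, i.e. α is a root of g(x) = (x + 7)^3 - 939 = x^3 + 21x^2 + 147x - 596. Since g(x) = h(x + 7) where h(x) = x^3 - 939, and h is irreducible over Q (because 939 is not a perfect cube, so h has no rational root, and a monic cubic with no rational root is irreducible), g is also irreducible (irreducibility is preserved under the substitution x → x + 7). Hence m_α(x) = x^3 + 21x^2 + 147x - 596.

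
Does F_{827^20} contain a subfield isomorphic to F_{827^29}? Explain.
No: F_{827^29} is not a subfield of F_{827^20}

F_{p^m} embeds in F_{p^n} iff m | n. Here 29 ∤ 20 (since 20 = 0·29 + 20 with remainder 20 ≠ 0), so F_{827^29} is not a subfield of F_{827^20}. Equivalently: if it were, the tower law would give 29 = [F_{827^29}:F_827] dividing [F_{827^20}:F_827] = 20, contradiction.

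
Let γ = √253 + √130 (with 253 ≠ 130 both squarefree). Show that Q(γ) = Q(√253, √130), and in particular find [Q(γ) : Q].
[Q(γ) : Q] = 4 (equivalently, Q(γ) = Q(√253, √130))

Obviously Q(γ) ⊆ Q(√253, √130), and [Q(√253, √130):Q] = 4 (since 253, 130 are distinct squarefree integers > 1 with 32890 not a perfect square). To show equality we compute the minimal polynomial of γ. From γ = √253 + √130: γ^2 = 253 + 2√(32890) + 130 = 383 + 2√(32890), so γ^2 - 383 = 2√(32890); squaring, (γ^2 - 383)^2 = 4·32890, i.e. γ^4 - 766γ^2 + 146689 - 131560 = 0, i.e. γ^4 - 766γ^2 + 15129 = 0. So γ is a root of x^4 - 766x^2 + 15129. This polynomial is irreducible over Q: it has no rational root (each ±√253 ± √130 is irrational), and any factorization into two quadratics over Q would force √(32890) ∈ Q (pairing opposite roots) or √253, √130 ∈ Q (other pairings), all impossible. Hence [Q(γ):Q] = 4 = [Q(√253, √130):Q], so Q(γ) = Q(√253, √130).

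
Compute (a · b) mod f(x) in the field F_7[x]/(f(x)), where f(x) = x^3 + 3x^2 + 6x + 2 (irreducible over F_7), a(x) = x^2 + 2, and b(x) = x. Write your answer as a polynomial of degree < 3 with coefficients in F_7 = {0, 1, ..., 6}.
a · b ≡ 4x^2 + 3x + 5 (mod f(x))

Multiply in F_7[x]: a(x)·b(x) = (x^2 + 2)·(x) = x^3 + 2x. This has degree ≥ 3, so divide by f(x) over F_7: x^3 + 2x = (1)·(x^3 + 3x^2 + 6x + 2) + (4x^2 + 3x + 5). Hence a·b ≡ 4x^2 + 3x + 5 (mod f). (F_7[x]/(f) is a field with 7^3 = 343 elements since f is irreducible of degree 3.)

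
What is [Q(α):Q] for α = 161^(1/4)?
[Q(α):Q] = 4

α is a root of x^4 - 161. By Eisenstein's criterion at the prime p = 7 (which divides the constant term 161 but p^2 = 49 does not, since 161 is squarefree), x^4 - 161 is irreducible over Q. Hence [Q(α):Q] = 4.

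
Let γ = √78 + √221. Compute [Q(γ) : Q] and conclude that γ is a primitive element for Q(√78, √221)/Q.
[Q(γ) : Q] = 4 (equivalently, Q(γ) = Q(√78, √221))

Obviously Q(γ) ⊆ Q(√78, √221), and [Q(√78, √221):Q] = 4 (since 78, 221 are distinct squarefree integers > 1 with 17238 not a perfect square). To show equality we compute the minimal polynomial of γ. From γ = √78 + √221: γ^2 = 78 + 2√(17238) + 221 = 299 + 2√(17238), so γ^2 - 299 = 2√(17238); squaring, (γ^2 - 299)^2 = 4·17238, i.e. γ^4 - 598γ^2 + 89401 - 68952 = 0, i.e. γ^4 - 598γ^2 + 20449 = 0. So γ is a root of x^4 - 598x^2 + 20449. This polynomial is irreducible over Q: it has no rational root (each ±√78 ± √221 is irrational), and any factorization into two quadratics over Q would force √(17238) ∈ Q (pairing opposite roots) or √78, √221 ∈ Q (other pairings), all impossible. Hence [Q(γ):Q] = 4 = [Q(√78, √221):Q], so Q(γ) = Q(√78, √221).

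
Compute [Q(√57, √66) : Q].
[Q(√57, √66) : Q] = 4

[Q(√57):Q] = 2 (min poly x^2 - 57, irreducible since 57 is squarefree > 1). For the top step, suppose √66 ∈ Q(√57), say √66 = c + d√57 with c, d ∈ Q. Squaring: 66 = c^2 + 57d^2 + 2cd√57. Since √57 ∉ Q this forces 2cd = 0. If d = 0 then √66 = c ∈ Q, contradicting 66 squarefree > 1. If c = 0 then 66 = 57d^2, so 57·66 = (57d)^2 is a perfect square in Q — but 57·66 = 3762 is not a perfect square (since 57 and 66 are distinct squarefree integers). Contradiction. Hence √66 ∉ Q(√57), so x^2 - 66 stays irreducible over Q(√57) and [Q(√57, √66) : Q(√57)] = 2. By the tower law, [Q(√57, √66) : Q] = 2 · 2 = 4.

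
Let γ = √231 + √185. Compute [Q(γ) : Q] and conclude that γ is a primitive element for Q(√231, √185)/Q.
[Q(γ) : Q] = 4 (equivalently, Q(γ) = Q(√231, √185))

Obviously Q(γ) ⊆ Q(√231, √185), and [Q(√231, √185):Q] = 4 (since 231, 185 are distinct squarefree integers > 1 with 42735 not a perfect square). To show equality we compute the minimal polynomial of γ. From γ = √231 + √185: γ^2 = 231 + 2√(42735) + 185 = 416 + 2√(42735), so γ^2 - 416 = 2√(42735); squaring, (γ^2 - 416)^2 = 4·42735, i.e. γ^4 - 832γ^2 + 173056 - 170940 = 0, i.e. γ^4 - 832γ^2 + 2116 = 0. So γ is a root of x^4 - 832x^2 + 2116. This polynomial is irreducible over Q: it has no rational root (each ±√231 ± √185 is irrational), and any factorization into two quadratics over Q would force √(42735) ∈ Q (pairing opposite roots) or √231, √185 ∈ Q (other pairings), all impossible. Hence [Q(γ):Q] = 4 = [Q(√231, √185):Q], so Q(γ) = Q(√231, √185).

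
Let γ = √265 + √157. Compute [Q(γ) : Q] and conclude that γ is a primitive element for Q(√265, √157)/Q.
[Q(γ) : Q] = 4 (equivalently, Q(γ) = Q(√265, √157))

Obviously Q(γ) ⊆ Q(√265, √157), and [Q(√265, √157):Q] = 4 (since 265, 157 are distinct squarefree integers > 1 with 41605 not a perfect square). To show equality we compute the minimal polynomial of γ. From γ = √265 + √157: γ^2 = 265 + 2√(41605) + 157 = 422 + 2√(41605), so γ^2 - 422 = 2√(41605); squaring, (γ^2 - 422)^2 = 4·41605, i.e. γ^4 - 844γ^2 + 178084 - 166420 = 0, i.e. γ^4 - 844γ^2 + 11664 = 0. So γ is a root of x^4 - 844x^2 + 11664. This polynomial is irreducible over Q: it has no rational root (each ±√265 ± √157 is irrational), and any factorization into two quadratics over Q would force √(41605) ∈ Q (pairing opposite roots) or √265, √157 ∈ Q (other pairings), all impossible. Hence [Q(γ):Q] = 4 = [Q(√265, √157):Q], so Q(γ) = Q(√265, √157).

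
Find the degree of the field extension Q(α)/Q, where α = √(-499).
[Q(α):Q] = 2

[Q(α):Q] equals the degree of the minimal polynomial of α. Here α^2 = -499 and x^2 + 499 is irreducible (d = -499 is squarefree, ≠ 1, hence not a square), so deg(m_α) = 2. Thus [Q(α):Q] = 2.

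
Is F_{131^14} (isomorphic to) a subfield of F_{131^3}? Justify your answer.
No: F_{131^14} is not a subfield of F_{131^3}

F_{p^m} embeds in F_{p^n} iff m | n. Here 14 ∤ 3 (since 3 = 0·14 + 3 with remainder 3 ≠ 0), so F_{131^14} is not a subfield of F_{131^3}. Equivalently: if it were, the tower law would give 14 = [F_{131^14}:F_131] dividing [F_{131^3}:F_131] = 3, contradiction.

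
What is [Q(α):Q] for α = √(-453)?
[Q(α):Q] = 2

[Q(α):Q] equals the degree of the minimal polynomial of α. Here α^2 = -453 and x^2 + 453 is irreducible (d = -453 is squarefree, ≠ 1, hence not a square), so deg(m_α) = 2. Thus [Q(α):Q] = 2.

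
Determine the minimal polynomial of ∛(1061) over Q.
m_α(x) = x^3 - 1061

α satisfies α^3 = 1061, so x^3 - 1061 annihilates α. By the rational root test, a rational root p/q (in lowest terms) of x^3 - 1061 would satisfy p^3 = 1061 q^3, forcing q = 1 and p^3 = 1061; but 1061 is not a perfect cube, contradiction. A monic cubic over Q with no rational root is irreducible (any nontrivial factorization would include a linear factor). Hence x^3 - 1061 is the minimal polynomial of α, and in particular [Q(α):Q] = 3.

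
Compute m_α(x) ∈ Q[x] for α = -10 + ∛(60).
m_α(x) = x^3 + 30x^2 + 300x + 940

Set β = α + 10 = ∛(60), so β^3 = 60. Then (α + 10)^3 - 60 = 0, i.e. α is a root of g(x) = (x + 10)^3 - 60 = x^3 + 30x^2 + 300x + 940. Since g(x) = h(x + 10) where h(x) = x^3 - 60, and h is irreducible over Q (because 60 is not a perfect cube, so h has no rational root, and a monic cubic with no rational root is irreducible), g is also irreducible (irreducibility is preserved under the substitution x → x + 10). Hence m_α(x) = x^3 + 30x^2 + 300x + 940.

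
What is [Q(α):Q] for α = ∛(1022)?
[Q(α):Q] = 3

The minimal polynomial of α is x^3 - 1022, irreducible over Q since 1022 is not a perfect cube (so x^3 - 1022 has no rational root). Hence [Q(α):Q] = deg(m_α) = 3.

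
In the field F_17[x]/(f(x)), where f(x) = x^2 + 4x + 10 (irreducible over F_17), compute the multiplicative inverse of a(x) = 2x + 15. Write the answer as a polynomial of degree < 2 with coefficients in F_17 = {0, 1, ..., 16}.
a(x)^(-1) ≡ 13x + 14 (mod f(x))

Since f is irreducible over F_17, F_17[x]/(f) is a field and a(x) ≠ 0 has an inverse. Apply the extended Euclidean algorithm to f(x) and a(x) in F_17[x]: f(x) = (9x + 11)·a(x) + (15). The last nonzero remainder is the constant 15 = gcd(f, a) in F_17. Back-substituting through the division chain expresses 15 = s(x)·a(x) + t(x)·f(x) with s(x) ≡ 8x + 6 (mod f), so (8x + 6)·a(x) ≡ 15 (mod f). Multiplying by 15^(-1) ≡ 8 in F_17 gives a(x)^(-1) ≡ 8·(8x + 6) ≡ 13x + 14 (mod f). Check: (2x + 15)·(13x + 14) = 9x^2 + 2x + 6 ≡ 1 (mod x^2 + 4x + 10).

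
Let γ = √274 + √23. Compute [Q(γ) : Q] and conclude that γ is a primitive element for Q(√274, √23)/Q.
[Q(γ) : Q] = 4 (equivalently, Q(γ) = Q(√274, √23))

Obviously Q(γ) ⊆ Q(√274, √23), and [Q(√274, √23):Q] = 4 (since 274, 23 are distinct squarefree integers > 1 with 6302 not a perfect square). To show equality we compute the minimal polynomial of γ. From γ = √274 + √23: γ^2 = 274 + 2√(6302) + 23 = 297 + 2√(6302), so γ^2 - 297 = 2√(6302); squaring, (γ^2 - 297)^2 = 4·6302, i.e. γ^4 - 594γ^2 + 88209 - 25208 = 0, i.e. γ^4 - 594γ^2 + 63001 = 0. So γ is a root of x^4 - 594x^2 + 63001. This polynomial is irreducible over Q: it has no rational root (each ±√274 ± √23 is irrational), and any factorization into two quadratics over Q would force √(6302) ∈ Q (pairing opposite roots) or √274, √23 ∈ Q (other pairings), all impossible. Hence [Q(γ):Q] = 4 = [Q(√274, √23):Q], so Q(γ) = Q(√274, √23).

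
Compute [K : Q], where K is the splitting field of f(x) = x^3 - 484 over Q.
[K : Q] = 6

The roots of x^3 - 484 are ∛484, ω∛484, ω^2∛484 where ω = e^(2πi/3) is a primitive cube root of unity, so K = Q(∛484, ω). Now [Q(∛484):Q] = 3 (since 484 is not a perfect cube, x^3 - 484 is irreducible) and [Q(ω):Q] = 2. Both 2 and 3 divide [K:Q], and [K:Q] ≤ 3·2 = 6, so [K:Q] = 6. (Equivalently: Q(∛484) ⊂ R but ω ∉ R, so [K : Q(∛484)] = 2.)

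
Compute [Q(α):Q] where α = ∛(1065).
[Q(α):Q] = 3

The minimal polynomial of α is x^3 - 1065, irreducible over Q since 1065 is not a perfect cube (so x^3 - 1065 has no rational root). Hence [Q(α):Q] = deg(m_α) = 3.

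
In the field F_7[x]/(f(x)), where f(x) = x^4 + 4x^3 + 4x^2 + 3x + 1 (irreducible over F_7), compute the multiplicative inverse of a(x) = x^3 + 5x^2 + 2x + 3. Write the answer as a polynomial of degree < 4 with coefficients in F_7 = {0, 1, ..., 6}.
a(x)^(-1) ≡ x^3 + 2x^2 + 6 (mod f(x))

Since f is irreducible over F_7, F_7[x]/(f) is a field and a(x) ≠ 0 has an inverse. Apply the extended Euclidean algorithm to f(x) and a(x) in F_7[x]: f(x) = (x + 6)·a(x) + (2x + 4);  a(x) = (4x^2 + 5x + 5)·(2x + 4) + (4). The last nonzero remainder is the constant 4 = gcd(f, a) in F_7. Back-substituting through the division chain expresses 4 = s(x)·a(x) + t(x)·f(x) with s(x) ≡ 4x^3 + x^2 + 3 (mod f), so (4x^3 + x^2 + 3)·a(x) ≡ 4 (mod f). Multiplying by 4^(-1) ≡ 2 in F_7 gives a(x)^(-1) ≡ 2·(4x^3 + x^2 + 3) ≡ x^3 + 2x^2 + 6 (mod f). Check: (x^3 + 5x^2 + 2x + 3)·(x^3 + 2x^2 + 6) = x^6 + 5x^4 + 6x^3 + x^2 + 5x + 4 ≡ 1 (mod x^4 + 4x^3 + 4x^2 + 3x + 1).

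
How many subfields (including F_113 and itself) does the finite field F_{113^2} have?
F_{113^2} has 2 subfields

The subfields of F_{p^n} are exactly the fields F_{p^d} for d | n (each is the fixed field of the unique index-d subgroup of Gal(F_{p^n}/F_p) ≅ Z/nZ). The divisors of n = 2 are {1, 2}, giving 2 subfields: F_{113^1}, F_{113^2}.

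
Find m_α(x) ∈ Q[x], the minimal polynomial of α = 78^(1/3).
m_α(x) = x^3 - 78

α satisfies α^3 = 78, so x^3 - 78 annihilates α. By the rational root test, a rational root p/q (in lowest terms) of x^3 - 78 would satisfy p^3 = 78 q^3, forcing q = 1 and p^3 = 78; but 78 is not a perfect cube, contradiction. A monic cubic over Q with no rational root is irreducible (any nontrivial factorization would include a linear factor). Hence x^3 - 78 is the minimal polynomial of α, and in particular [Q(α):Q] = 3.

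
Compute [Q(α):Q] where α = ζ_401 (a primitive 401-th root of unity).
[Q(α):Q] = 400

The minimal polynomial of ζ_401 over Q is the 401-th cyclotomic polynomial Φ_401(x), which is irreducible over Q and has degree φ(401) = 400. Hence [Q(α):Q] = φ(401) = 400.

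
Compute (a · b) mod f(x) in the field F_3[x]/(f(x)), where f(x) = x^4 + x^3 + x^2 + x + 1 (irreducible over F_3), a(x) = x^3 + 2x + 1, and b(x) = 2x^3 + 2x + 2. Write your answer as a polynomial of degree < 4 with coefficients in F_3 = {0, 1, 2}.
a · b ≡ x^3 + x^2 + 2x + 2 (mod f(x))

Multiply in F_3[x]: a(x)·b(x) = (x^3 + 2x + 1)·(2x^3 + 2x + 2) = 2x^6 + x^3 + x^2 + 2. This has degree ≥ 4, so divide by f(x) over F_3: 2x^6 + x^3 + x^2 + 2 = (2x^2 + x)·(x^4 + x^3 + x^2 + x + 1) + (x^3 + x^2 + 2x + 2). Hence a·b ≡ x^3 + x^2 + 2x + 2 (mod f). (F_3[x]/(f) is a field with 3^4 = 81 elements since f is irreducible of degree 4.)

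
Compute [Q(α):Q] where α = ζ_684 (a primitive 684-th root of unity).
[Q(α):Q] = 216

The minimal polynomial of ζ_684 over Q is the 684-th cyclotomic polynomial Φ_684(x), which is irreducible over Q and has degree φ(684) = 216. Hence [Q(α):Q] = φ(684) = 216.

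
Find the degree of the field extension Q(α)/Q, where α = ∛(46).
[Q(α):Q] = 3

The minimal polynomial of α is x^3 - 46, irreducible over Q since 46 is not a perfect cube (so x^3 - 46 has no rational root). Hence [Q(α):Q] = deg(m_α) = 3.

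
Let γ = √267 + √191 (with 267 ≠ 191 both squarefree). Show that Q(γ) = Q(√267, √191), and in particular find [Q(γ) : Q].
[Q(γ) : Q] = 4 (equivalently, Q(γ) = Q(√267, √191))

Obviously Q(γ) ⊆ Q(√267, √191), and [Q(√267, √191):Q] = 4 (since 267, 191 are distinct squarefree integers > 1 with 50997 not a perfect square). To show equality we compute the minimal polynomial of γ. From γ = √267 + √191: γ^2 = 267 + 2√(50997) + 191 = 458 + 2√(50997), so γ^2 - 458 = 2√(50997); squaring, (γ^2 - 458)^2 = 4·50997, i.e. γ^4 - 916γ^2 + 209764 - 203988 = 0, i.e. γ^4 - 916γ^2 + 5776 = 0. So γ is a root of x^4 - 916x^2 + 5776. This polynomial is irreducible over Q: it has no rational root (each ±√267 ± √191 is irrational), and any factorization into two quadratics over Q would force √(50997) ∈ Q (pairing opposite roots) or √267, √191 ∈ Q (other pairings), all impossible. Hence [Q(γ):Q] = 4 = [Q(√267, √191):Q], so Q(γ) = Q(√267, √191).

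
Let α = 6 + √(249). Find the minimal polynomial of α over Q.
m_α(x) = x^2 - 12x - 213

From α - 6 = √(249), squaring gives (α - 6)^2 = 249, i.e. α^2 - 12α + 36 = 249, so α^2 - 12α - 213 = 0. The discriminant of x^2 - 12x - 213 is (-12)^2 - 4·(-213) = 144 + 852 = 996, and 4·(249) is not a perfect square in Q since 249 is squarefree and ≠ 1. Hence x^2 - 12x - 213 is irreducible over Q and is the minimal polynomial of α.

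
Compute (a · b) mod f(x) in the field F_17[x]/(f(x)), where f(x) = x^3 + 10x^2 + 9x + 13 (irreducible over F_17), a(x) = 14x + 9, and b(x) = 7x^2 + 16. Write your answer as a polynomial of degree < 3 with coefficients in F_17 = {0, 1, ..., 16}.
a · b ≡ x^2 + 5x + 9 (mod f(x))

Multiply in F_17[x]: a(x)·b(x) = (14x + 9)·(7x^2 + 16) = 13x^3 + 12x^2 + 3x + 8. This has degree ≥ 3, so divide by f(x) over F_17: 13x^3 + 12x^2 + 3x + 8 = (13)·(x^3 + 10x^2 + 9x + 13) + (x^2 + 5x + 9). Hence a·b ≡ x^2 + 5x + 9 (mod f). (F_17[x]/(f) is a field with 17^3 = 4913 elements since f is irreducible of degree 3.)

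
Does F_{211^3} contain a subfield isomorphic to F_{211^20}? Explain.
No: F_{211^20} is not a subfield of F_{211^3}

F_{p^m} embeds in F_{p^n} iff m | n. Here 20 ∤ 3 (since 3 = 0·20 + 3 with remainder 3 ≠ 0), so F_{211^20} is not a subfield of F_{211^3}. Equivalently: if it were, the tower law would give 20 = [F_{211^20}:F_211] dividing [F_{211^3}:F_211] = 3, contradiction.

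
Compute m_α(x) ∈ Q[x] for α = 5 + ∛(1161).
m_α(x) = x^3 - 15x^2 + 75x - 1286

Set β = α - 5 = ∛(1161), so β^3 = 1161. Then (α - 5)^3 - 1161 = 0, i.e. α is a root of g(x) = (x - 5)^3 - 1161 = x^3 - 15x^2 + 75x - 1286. Since g(x) = h(x - 5) where h(x) = x^3 - 1161, and h is irreducible over Q (because 1161 is not a perfect cube, so h has no rational root, and a monic cubic with no rational root is irreducible), g is also irreducible (irreducibility is preserved under the substitution x → x - 5). Hence m_α(x) = x^3 - 15x^2 + 75x - 1286.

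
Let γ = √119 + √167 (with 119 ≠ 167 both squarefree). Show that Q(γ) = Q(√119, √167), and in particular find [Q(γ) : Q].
[Q(γ) : Q] = 4 (equivalently, Q(γ) = Q(√119, √167))

Obviously Q(γ) ⊆ Q(√119, √167), and [Q(√119, √167):Q] = 4 (since 119, 167 are distinct squarefree integers > 1 with 19873 not a perfect square). To show equality we compute the minimal polynomial of γ. From γ = √119 + √167: γ^2 = 119 + 2√(19873) + 167 = 286 + 2√(19873), so γ^2 - 286 = 2√(19873); squaring, (γ^2 - 286)^2 = 4·19873, i.e. γ^4 - 572γ^2 + 81796 - 79492 = 0, i.e. γ^4 - 572γ^2 + 2304 = 0. So γ is a root of x^4 - 572x^2 + 2304. This polynomial is irreducible over Q: it has no rational root (each ±√119 ± √167 is irrational), and any factorization into two quadratics over Q would force √(19873) ∈ Q (pairing opposite roots) or √119, √167 ∈ Q (other pairings), all impossible. Hence [Q(γ):Q] = 4 = [Q(√119, √167):Q], so Q(γ) = Q(√119, √167).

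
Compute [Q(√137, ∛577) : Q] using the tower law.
[Q(√137, ∛577) : Q] = 6

Let L = Q(√137, ∛577). Since Q(√137) ⊂ L and [Q(√137):Q] = 2, the tower law gives 2 | [L:Q]. Likewise Q(∛577) ⊂ L with [Q(∛577):Q] = 3 (because 577 is not a perfect cube), so 3 | [L:Q]. As gcd(2,3) = 1, [L:Q] is divisible by 6. Conversely L is generated over Q by √137 and ∛577, so [L:Q] ≤ 2·3 = 6. Therefore [Q(√137, ∛577) : Q] = 6.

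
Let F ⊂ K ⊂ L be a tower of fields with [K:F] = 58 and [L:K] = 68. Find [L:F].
[L:F] = 3944

The tower law says that for any tower of field extensions F ⊂ K ⊂ L with finite degrees, [L:F] = [L:K] · [K:F]. Here this gives [L:F] = 68 · 58 = 3944.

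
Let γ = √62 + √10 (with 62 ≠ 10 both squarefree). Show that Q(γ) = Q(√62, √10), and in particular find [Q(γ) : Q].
[Q(γ) : Q] = 4 (equivalently, Q(γ) = Q(√62, √10))

Obviously Q(γ) ⊆ Q(√62, √10), and [Q(√62, √10):Q] = 4 (since 62, 10 are distinct squarefree integers > 1 with 620 not a perfect square). To show equality we compute the minimal polynomial of γ. From γ = √62 + √10: γ^2 = 62 + 2√(620) + 10 = 72 + 2√(620), so γ^2 - 72 = 2√(620); squaring, (γ^2 - 72)^2 = 4·620, i.e. γ^4 - 144γ^2 + 5184 - 2480 = 0, i.e. γ^4 - 144γ^2 + 2704 = 0. So γ is a root of x^4 - 144x^2 + 2704. This polynomial is irreducible over Q: it has no rational root (each ±√62 ± √10 is irrational), and any factorization into two quadratics over Q would force √(620) ∈ Q (pairing opposite roots) or √62, √10 ∈ Q (other pairings), all impossible. Hence [Q(γ):Q] = 4 = [Q(√62, √10):Q], so Q(γ) = Q(√62, √10).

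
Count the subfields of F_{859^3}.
F_{859^3} has 2 subfields

The subfields of F_{p^n} are exactly the fields F_{p^d} for d | n (each is the fixed field of the unique index-d subgroup of Gal(F_{p^n}/F_p) ≅ Z/nZ). The divisors of n = 3 are {1, 3}, giving 2 subfields: F_{859^1}, F_{859^3}.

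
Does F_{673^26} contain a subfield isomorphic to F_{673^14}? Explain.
No: F_{673^14} is not a subfield of F_{673^26}

F_{p^m} embeds in F_{p^n} iff m | n. Here 14 ∤ 26 (since 26 = 1·14 + 12 with remainder 12 ≠ 0), so F_{673^14} is not a subfield of F_{673^26}. Equivalently: if it were, the tower law would give 14 = [F_{673^14}:F_673] dividing [F_{673^26}:F_673] = 26, contradiction.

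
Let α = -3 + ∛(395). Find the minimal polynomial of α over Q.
m_α(x) = x^3 + 9x^2 + 27x - 368

Set β = α + 3 = ∛(395), so β^3 = 395. Then (α + 3)^3 - 395 = 0, i.e. α is a root of g(x) = (x + 3)^3 - 395 = x^3 + 9x^2 + 27x - 368. Since g(x) = h(x + 3) where h(x) = x^3 - 395, and h is irreducible over Q (because 395 is not a perfect cube, so h has no rational root, and a monic cubic with no rational root is irreducible), g is also irreducible (irreducibility is preserved under the substitution x → x + 3). Hence m_α(x) = x^3 + 9x^2 + 27x - 368.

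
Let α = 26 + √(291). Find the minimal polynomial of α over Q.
m_α(x) = x^2 - 52x + 385

From α - 26 = √(291), squaring gives (α - 26)^2 = 291, i.e. α^2 - 52α + 676 = 291, so α^2 - 52α + 385 = 0. The discriminant of x^2 - 52x + 385 is (-52)^2 - 4·(385) = 2704 - 1540 = 1164, and 4·(291) is not a perfect square in Q since 291 is squarefree and ≠ 1. Hence x^2 - 52x + 385 is irreducible over Q and is the minimal polynomial of α.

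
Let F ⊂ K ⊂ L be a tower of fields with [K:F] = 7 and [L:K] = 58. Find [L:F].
[L:F] = 406

The tower law says that for any tower of field extensions F ⊂ K ⊂ L with finite degrees, [L:F] = [L:K] · [K:F]. Here this gives [L:F] = 58 · 7 = 406.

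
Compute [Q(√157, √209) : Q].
[Q(√157, √209) : Q] = 4

[Q(√157):Q] = 2 (min poly x^2 - 157, irreducible since 157 is squarefree > 1). For the top step, suppose √209 ∈ Q(√157), say √209 = c + d√157 with c, d ∈ Q. Squaring: 209 = c^2 + 157d^2 + 2cd√157. Since √157 ∉ Q this forces 2cd = 0. If d = 0 then √209 = c ∈ Q, contradicting 209 squarefree > 1. If c = 0 then 209 = 157d^2, so 157·209 = (157d)^2 is a perfect square in Q — but 157·209 = 32813 is not a perfect square (since 157 and 209 are distinct squarefree integers). Contradiction. Hence √209 ∉ Q(√157), so x^2 - 209 stays irreducible over Q(√157) and [Q(√157, √209) : Q(√157)] = 2. By the tower law, [Q(√157, √209) : Q] = 2 · 2 = 4.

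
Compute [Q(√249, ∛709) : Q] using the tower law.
[Q(√249, ∛709) : Q] = 6

Let L = Q(√249, ∛709). Since Q(√249) ⊂ L and [Q(√249):Q] = 2, the tower law gives 2 | [L:Q]. Likewise Q(∛709) ⊂ L with [Q(∛709):Q] = 3 (because 709 is not a perfect cube), so 3 | [L:Q]. As gcd(2,3) = 1, [L:Q] is divisible by 6. Conversely L is generated over Q by √249 and ∛709, so [L:Q] ≤ 2·3 = 6. Therefore [Q(√249, ∛709) : Q] = 6.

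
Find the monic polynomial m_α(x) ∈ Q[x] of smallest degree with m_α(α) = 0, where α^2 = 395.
m_α(x) = x^2 - 395

α satisfies α^2 - 395 = 0, so x^2 - 395 annihilates α. Since d = 395 is squarefree and ≠ 1, it is not a perfect square in Q, so x^2 - 395 has no rational root and is therefore irreducible over Q (a degree-2 polynomial over a field is irreducible iff it has no root). Hence m_α(x) = x^2 - 395.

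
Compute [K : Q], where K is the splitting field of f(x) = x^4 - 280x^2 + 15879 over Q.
[K : Q] = 4

Solving the quadratic in x^2: x^2 = (280 ± √(280^2 - 4·15879))/2 = (280 ± √14884)/2 = (280 ± 122)/2, giving x^2 = 201 or x^2 = 79. So f(x) = (x^2 - 201)(x^2 - 79) and the roots of f are ±√201, ±√79. Hence the splitting field is K = Q(√201, √79). Since 201 and 79 are distinct squarefree integers > 1, their product 15879 is not a perfect square, so √79 ∉ Q(√201). By the tower law [K:Q] = [Q(√201,√79):Q(√201)] · [Q(√201):Q] = 2 · 2 = 4.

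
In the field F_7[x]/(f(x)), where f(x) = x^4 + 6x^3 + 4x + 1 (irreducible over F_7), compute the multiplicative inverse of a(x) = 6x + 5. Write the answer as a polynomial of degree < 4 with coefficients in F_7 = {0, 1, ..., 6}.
a(x)^(-1) ≡ 5x^3 + 6x^2 + 2x + 2 (mod f(x))

Since f is irreducible over F_7, F_7[x]/(f) is a field and a(x) ≠ 0 has an inverse. Apply the extended Euclidean algorithm to f(x) and a(x) in F_7[x]: f(x) = (6x^3 + 3x^2 + x + 1)·a(x) + (3). The last nonzero remainder is the constant 3 = gcd(f, a) in F_7. Back-substituting through the division chain expresses 3 = s(x)·a(x) + t(x)·f(x) with s(x) ≡ x^3 + 4x^2 + 6x + 6 (mod f), so (x^3 + 4x^2 + 6x + 6)·a(x) ≡ 3 (mod f). Multiplying by 3^(-1) ≡ 5 in F_7 gives a(x)^(-1) ≡ 5·(x^3 + 4x^2 + 6x + 6) ≡ 5x^3 + 6x^2 + 2x + 2 (mod f). Check: (6x + 5)·(5x^3 + 6x^2 + 2x + 2) = 2x^4 + 5x^3 + x + 3 ≡ 1 (mod x^4 + 6x^3 + 4x + 1).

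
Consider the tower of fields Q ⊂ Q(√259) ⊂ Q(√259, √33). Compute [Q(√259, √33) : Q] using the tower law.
[Q(√259, √33) : Q] = 4

[Q(√259):Q] = 2 (min poly x^2 - 259, irreducible since 259 is squarefree > 1). For the top step, suppose √33 ∈ Q(√259), say √33 = c + d√259 with c, d ∈ Q. Squaring: 33 = c^2 + 259d^2 + 2cd√259. Since √259 ∉ Q this forces 2cd = 0. If d = 0 then √33 = c ∈ Q, contradicting 33 squarefree > 1. If c = 0 then 33 = 259d^2, so 259·33 = (259d)^2 is a perfect square in Q — but 259·33 = 8547 is not a perfect square (since 259 and 33 are distinct squarefree integers). Contradiction. Hence √33 ∉ Q(√259), so x^2 - 33 stays irreducible over Q(√259) and [Q(√259, √33) : Q(√259)] = 2. By the tower law, [Q(√259, √33) : Q] = 2 · 2 = 4.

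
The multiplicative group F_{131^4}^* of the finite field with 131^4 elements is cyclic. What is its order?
|F_{131^4}^*| = 294499920

F_{131^4} has 131^4 = 294499921 elements; its multiplicative group consists of all nonzero elements, so |F_{131^4}^*| = 294499921 - 1 = 294499920. (It is cyclic since any finite subgroup of the multiplicative group of a field is cyclic.)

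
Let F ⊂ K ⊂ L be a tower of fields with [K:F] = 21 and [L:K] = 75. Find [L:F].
[L:F] = 1575

The tower law says that for any tower of field extensions F ⊂ K ⊂ L with finite degrees, [L:F] = [L:K] · [K:F]. Here this gives [L:F] = 75 · 21 = 1575.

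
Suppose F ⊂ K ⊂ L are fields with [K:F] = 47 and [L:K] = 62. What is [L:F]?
[L:F] = 2914

The tower law says that for any tower of field extensions F ⊂ K ⊂ L with finite degrees, [L:F] = [L:K] · [K:F]. Here this gives [L:F] = 62 · 47 = 2914.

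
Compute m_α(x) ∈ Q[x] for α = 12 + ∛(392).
m_α(x) = x^3 - 36x^2 + 432x - 2120

Set β = α - 12 = ∛(392), so β^3 = 392. Then (α - 12)^3 - 392 = 0, i.e. α is a root of g(x) = (x - 12)^3 - 392 = x^3 - 36x^2 + 432x - 2120. Since g(x) = h(x - 12) where h(x) = x^3 - 392, and h is irreducible over Q (because 392 is not a perfect cube, so h has no rational root, and a monic cubic with no rational root is irreducible), g is also irreducible (irreducibility is preserved under the substitution x → x - 12). Hence m_α(x) = x^3 - 36x^2 + 432x - 2120.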